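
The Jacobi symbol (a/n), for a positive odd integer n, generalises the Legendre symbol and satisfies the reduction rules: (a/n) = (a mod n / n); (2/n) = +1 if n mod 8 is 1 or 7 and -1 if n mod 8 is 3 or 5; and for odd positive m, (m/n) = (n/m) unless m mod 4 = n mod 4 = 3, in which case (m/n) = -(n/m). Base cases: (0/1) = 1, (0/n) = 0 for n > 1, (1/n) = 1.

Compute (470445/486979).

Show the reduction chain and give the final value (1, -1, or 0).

1

flip (470445/486979) -> (486979/470445): both odd, 470445 mod 4 = 1, 486979 mod 4 = 3, so the flip contributes +1; sign now +1
(486979/470445): 486979 mod 470445 = 16534, so (486979/470445) = (16534/470445)
factor out 2^1: 16534 = 2^1·8267; with 470445 mod 8 = 5, (2/470445) = -1; sign now -1; continue with (8267/470445)
flip (8267/470445) -> (470445/8267): both odd, 8267 mod 4 = 3, 470445 mod 4 = 1, so the flip contributes +1; sign now -1
(470445/8267): 470445 mod 8267 = 7493, so (470445/8267) = (7493/8267)
flip (7493/8267) -> (8267/7493): both odd, 7493 mod 4 = 1, 8267 mod 4 = 3, so the flip contributes +1; sign now -1
(8267/7493): 8267 mod 7493 = 774, so (8267/7493) = (774/7493)
factor out 2^1: 774 = 2^1·387; with 7493 mod 8 = 5, (2/7493) = -1; sign now +1; continue with (387/7493)
flip (387/7493) -> (7493/387): both odd, 387 mod 4 = 3, 7493 mod 4 = 1, so the flip contributes +1; sign now +1
(7493/387): 7493 mod 387 = 140, so (7493/387) = (140/387)
factor out 2^2: 140 = 2^2·35; with 387 mod 8 = 3, (2/387) = -1; sign now +1; continue with (35/387)
flip (35/387) -> (387/35): both odd, 35 mod 4 = 3, 387 mod 4 = 3, so the flip contributes -1; sign now -1
(387/35): 387 mod 35 = 2, so (387/35) = (2/35)
factor out 2^1: 2 = 2^1·1; with 35 mod 8 = 3, (2/35) = -1; sign now +1; continue with (1/35)
reached (1/35) = 1, so the symbol is +1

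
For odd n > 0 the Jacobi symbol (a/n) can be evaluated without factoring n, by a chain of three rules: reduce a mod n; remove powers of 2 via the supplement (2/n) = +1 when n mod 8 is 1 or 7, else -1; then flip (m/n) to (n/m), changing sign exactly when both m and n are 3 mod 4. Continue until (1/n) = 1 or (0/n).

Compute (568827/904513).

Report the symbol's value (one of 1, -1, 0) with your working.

flip (568827/904513) -> (904513/568827): both odd, 568827 mod 4 = 3, 904513 mod 4 = 1, so the flip contributes +1; sign now +1
(904513/568827): 904513 mod 568827 = 335686, so (904513/568827) = (335686/568827)
factor out 2^1: 335686 = 2^1·167843; with 568827 mod 8 = 3, (2/568827) = -1; sign now -1; continue with (167843/568827)
flip (167843/568827) -> (568827/167843): both odd, 167843 mod 4 = 3, 568827 mod 4 = 3, so the flip contributes -1; sign now +1
(568827/167843): 568827 mod 167843 = 65298, so (568827/167843) = (65298/167843)
factor out 2^1: 65298 = 2^1·32649; with 167843 mod 8 = 3, (2/167843) = -1; sign now -1; continue with (32649/167843)
flip (32649/167843) -> (167843/32649): both odd, 32649 mod 4 = 1, 167843 mod 4 = 3, so the flip contributes +1; sign now -1
(167843/32649): 167843 mod 32649 = 4598, so (167843/32649) = (4598/32649)
factor out 2^1: 4598 = 2^1·2299; with 32649 mod 8 = 1, (2/32649) = +1; sign now -1; continue with (2299/32649)
flip (2299/32649) -> (32649/2299): both odd, 2299 mod 4 = 3, 32649 mod 4 = 1, so the flip contributes +1; sign now -1
(32649/2299): 32649 mod 2299 = 463, so (32649/2299) = (463/2299)
flip (463/2299) -> (2299/463): both odd, 463 mod 4 = 3, 2299 mod 4 = 3, so the flip contributes -1; sign now +1
(2299/463): 2299 mod 463 = 447, so (2299/463) = (447/463)
flip (447/463) -> (463/447): both odd, 447 mod 4 = 3, 463 mod 4 = 3, so the flip contributes -1; sign now -1
(463/447): 463 mod 447 = 16, so (463/447) = (16/447)
factor out 2^4: 16 = 2^4·1; with 447 mod 8 = 7, (2/447) = +1; sign now -1; continue with (1/447)
reached (1/447) = 1, so the symbol is -1

-1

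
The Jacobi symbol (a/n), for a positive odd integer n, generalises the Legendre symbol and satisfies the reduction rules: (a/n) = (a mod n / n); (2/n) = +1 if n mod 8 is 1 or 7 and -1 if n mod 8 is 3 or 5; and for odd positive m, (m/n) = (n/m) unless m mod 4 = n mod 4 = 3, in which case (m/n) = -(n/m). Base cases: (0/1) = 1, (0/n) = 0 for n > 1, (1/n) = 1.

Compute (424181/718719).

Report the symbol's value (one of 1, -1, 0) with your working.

-1

flip (424181/718719) -> (718719/424181): both odd, 424181 mod 4 = 1, 718719 mod 4 = 3, so the flip contributes +1; sign now +1
(718719/424181): 718719 mod 424181 = 294538, so (718719/424181) = (294538/424181)
factor out 2^1: 294538 = 2^1·147269; with 424181 mod 8 = 5, (2/424181) = -1; sign now -1; continue with (147269/424181)
flip (147269/424181) -> (424181/147269): both odd, 147269 mod 4 = 1, 424181 mod 4 = 1, so the flip contributes +1; sign now -1
(424181/147269): 424181 mod 147269 = 129643, so (424181/147269) = (129643/147269)
flip (129643/147269) -> (147269/129643): both odd, 129643 mod 4 = 3, 147269 mod 4 = 1, so the flip contributes +1; sign now -1
(147269/129643): 147269 mod 129643 = 17626, so (147269/129643) = (17626/129643)
factor out 2^1: 17626 = 2^1·8813; with 129643 mod 8 = 3, (2/129643) = -1; sign now +1; continue with (8813/129643)
flip (8813/129643) -> (129643/8813): both odd, 8813 mod 4 = 1, 129643 mod 4 = 3, so the flip contributes +1; sign now +1
(129643/8813): 129643 mod 8813 = 6261, so (129643/8813) = (6261/8813)
flip (6261/8813) -> (8813/6261): both odd, 6261 mod 4 = 1, 8813 mod 4 = 1, so the flip contributes +1; sign now +1
(8813/6261): 8813 mod 6261 = 2552, so (8813/6261) = (2552/6261)
factor out 2^3: 2552 = 2^3·319; with 6261 mod 8 = 5, (2/6261) = -1; sign now -1; continue with (319/6261)
flip (319/6261) -> (6261/319): both odd, 319 mod 4 = 3, 6261 mod 4 = 1, so the flip contributes +1; sign now -1
(6261/319): 6261 mod 319 = 200, so (6261/319) = (200/319)
factor out 2^3: 200 = 2^3·25; with 319 mod 8 = 7, (2/319) = +1; sign now -1; continue with (25/319)
flip (25/319) -> (319/25): both odd, 25 mod 4 = 1, 319 mod 4 = 3, so the flip contributes +1; sign now -1
(319/25): 319 mod 25 = 19, so (319/25) = (19/25)
flip (19/25) -> (25/19): both odd, 19 mod 4 = 3, 25 mod 4 = 1, so the flip contributes +1; sign now -1
(25/19): 25 mod 19 = 6, so (25/19) = (6/19)
factor out 2^1: 6 = 2^1·3; with 19 mod 8 = 3, (2/19) = -1; sign now +1; continue with (3/19)
flip (3/19) -> (19/3): both odd, 3 mod 4 = 3, 19 mod 4 = 3, so the flip contributes -1; sign now -1
(19/3): 19 mod 3 = 1, so (19/3) = (1/3)
reached (1/3) = 1, so the symbol is -1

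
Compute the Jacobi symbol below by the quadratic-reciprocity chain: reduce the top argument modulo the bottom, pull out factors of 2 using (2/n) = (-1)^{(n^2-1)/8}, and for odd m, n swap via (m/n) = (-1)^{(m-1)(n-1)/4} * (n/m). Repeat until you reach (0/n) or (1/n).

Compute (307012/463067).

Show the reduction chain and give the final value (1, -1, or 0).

-1

307012 = 2^2·76753; (2/463067) = -1 since 463067 mod 8 = 3, so (307012/463067) = (-1)^2·(76753/463067); sign now +1
reciprocity: (76753/463067) = +1·(463067/76753) since 76753 mod 4 = 1, 463067 mod 4 = 3; sign now +1
(463067/76753) = (2549/76753)   [reduce mod 76753]
reciprocity: (2549/76753) = +1·(76753/2549) since 2549 mod 4 = 1, 76753 mod 4 = 1; sign now +1
(76753/2549) = (283/2549)   [reduce mod 2549]
reciprocity: (283/2549) = +1·(2549/283) since 283 mod 4 = 3, 2549 mod 4 = 1; sign now +1
(2549/283) = (2/283)   [reduce mod 283]
2 = 2^1·1; (2/283) = -1 since 283 mod 8 = 3, so (2/283) = (-1)^1·(1/283); sign now -1
(1/283) = 1; final value = sign = -1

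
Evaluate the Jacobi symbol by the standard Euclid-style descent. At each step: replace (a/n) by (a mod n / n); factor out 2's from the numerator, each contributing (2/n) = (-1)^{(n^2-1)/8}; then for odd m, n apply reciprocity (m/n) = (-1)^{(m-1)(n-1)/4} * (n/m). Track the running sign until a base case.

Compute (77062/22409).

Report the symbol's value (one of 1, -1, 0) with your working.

(77062/22409) = (9835/22409)   [reduce mod 22409]
reciprocity: (9835/22409) = +1·(22409/9835) since 9835 mod 4 = 3, 22409 mod 4 = 1; sign now +1
(22409/9835) = (2739/9835)   [reduce mod 9835]
reciprocity: (2739/9835) = -1·(9835/2739) since 2739 mod 4 = 3, 9835 mod 4 = 3; sign now -1
(9835/2739) = (1618/2739)   [reduce mod 2739]
1618 = 2^1·809; (2/2739) = -1 since 2739 mod 8 = 3, so (1618/2739) = (-1)^1·(809/2739); sign now +1
reciprocity: (809/2739) = +1·(2739/809) since 809 mod 4 = 1, 2739 mod 4 = 3; sign now +1
(2739/809) = (312/809)   [reduce mod 809]
312 = 2^3·39; (2/809) = +1 since 809 mod 8 = 1, so (312/809) = (+1)^3·(39/809); sign now +1
reciprocity: (39/809) = +1·(809/39) since 39 mod 4 = 3, 809 mod 4 = 1; sign now +1
(809/39) = (29/39)   [reduce mod 39]
reciprocity: (29/39) = +1·(39/29) since 29 mod 4 = 1, 39 mod 4 = 3; sign now +1
(39/29) = (10/29)   [reduce mod 29]
10 = 2^1·5; (2/29) = -1 since 29 mod 8 = 5, so (10/29) = (-1)^1·(5/29); sign now -1
reciprocity: (5/29) = +1·(29/5) since 5 mod 4 = 1, 29 mod 4 = 1; sign now -1
(29/5) = (4/5)   [reduce mod 5]
4 = 2^2·1; (2/5) = -1 since 5 mod 8 = 5, so (4/5) = (-1)^2·(1/5); sign now -1
(1/5) = 1; final value = sign = -1

-1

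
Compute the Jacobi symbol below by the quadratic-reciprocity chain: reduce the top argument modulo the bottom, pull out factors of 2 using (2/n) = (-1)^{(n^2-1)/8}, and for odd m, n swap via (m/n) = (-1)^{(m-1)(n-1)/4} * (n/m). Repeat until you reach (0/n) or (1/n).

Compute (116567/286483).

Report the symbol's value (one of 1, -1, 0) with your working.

reciprocity: (116567/286483) = -1·(286483/116567) since 116567 mod 4 = 3, 286483 mod 4 = 3; sign now -1
(286483/116567) = (53349/116567)   [reduce mod 116567]
reciprocity: (53349/116567) = +1·(116567/53349) since 53349 mod 4 = 1, 116567 mod 4 = 3; sign now -1
(116567/53349) = (9869/53349)   [reduce mod 53349]
reciprocity: (9869/53349) = +1·(53349/9869) since 9869 mod 4 = 1, 53349 mod 4 = 1; sign now -1
(53349/9869) = (4004/9869)   [reduce mod 9869]
4004 = 2^2·1001; (2/9869) = -1 since 9869 mod 8 = 5, so (4004/9869) = (-1)^2·(1001/9869); sign now -1
reciprocity: (1001/9869) = +1·(9869/1001) since 1001 mod 4 = 1, 9869 mod 4 = 1; sign now -1
(9869/1001) = (860/1001)   [reduce mod 1001]
860 = 2^2·215; (2/1001) = +1 since 1001 mod 8 = 1, so (860/1001) = (+1)^2·(215/1001); sign now -1
reciprocity: (215/1001) = +1·(1001/215) since 215 mod 4 = 3, 1001 mod 4 = 1; sign now -1
(1001/215) = (141/215)   [reduce mod 215]
reciprocity: (141/215) = +1·(215/141) since 141 mod 4 = 1, 215 mod 4 = 3; sign now -1
(215/141) = (74/141)   [reduce mod 141]
74 = 2^1·37; (2/141) = -1 since 141 mod 8 = 5, so (74/141) = (-1)^1·(37/141); sign now +1
reciprocity: (37/141) = +1·(141/37) since 37 mod 4 = 1, 141 mod 4 = 1; sign now +1
(141/37) = (30/37)   [reduce mod 37]
30 = 2^1·15; (2/37) = -1 since 37 mod 8 = 5, so (30/37) = (-1)^1·(15/37); sign now -1
reciprocity: (15/37) = +1·(37/15) since 15 mod 4 = 3, 37 mod 4 = 1; sign now -1
(37/15) = (7/15)   [reduce mod 15]
reciprocity: (7/15) = -1·(15/7) since 7 mod 4 = 3, 15 mod 4 = 3; sign now +1
(15/7) = (1/7)   [reduce mod 7]
(1/7) = 1; final value = sign = +1

1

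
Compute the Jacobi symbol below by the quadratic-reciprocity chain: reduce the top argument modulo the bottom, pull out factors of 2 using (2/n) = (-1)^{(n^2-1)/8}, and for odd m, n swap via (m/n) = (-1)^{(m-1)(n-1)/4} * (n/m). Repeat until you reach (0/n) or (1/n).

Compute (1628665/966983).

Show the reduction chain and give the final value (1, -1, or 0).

(1628665/966983) = (661682/966983)   [reduce mod 966983]
661682 = 2^1·330841; (2/966983) = +1 since 966983 mod 8 = 7, so (661682/966983) = (+1)^1·(330841/966983); sign now +1
reciprocity: (330841/966983) = +1·(966983/330841) since 330841 mod 4 = 1, 966983 mod 4 = 3; sign now +1
(966983/330841) = (305301/330841)   [reduce mod 330841]
reciprocity: (305301/330841) = +1·(330841/305301) since 305301 mod 4 = 1, 330841 mod 4 = 1; sign now +1
(330841/305301) = (25540/305301)   [reduce mod 305301]
25540 = 2^2·6385; (2/305301) = -1 since 305301 mod 8 = 5, so (25540/305301) = (-1)^2·(6385/305301); sign now +1
reciprocity: (6385/305301) = +1·(305301/6385) since 6385 mod 4 = 1, 305301 mod 4 = 1; sign now +1
(305301/6385) = (5206/6385)   [reduce mod 6385]
5206 = 2^1·2603; (2/6385) = +1 since 6385 mod 8 = 1, so (5206/6385) = (+1)^1·(2603/6385); sign now +1
reciprocity: (2603/6385) = +1·(6385/2603) since 2603 mod 4 = 3, 6385 mod 4 = 1; sign now +1
(6385/2603) = (1179/2603)   [reduce mod 2603]
reciprocity: (1179/2603) = -1·(2603/1179) since 1179 mod 4 = 3, 2603 mod 4 = 3; sign now -1
(2603/1179) = (245/1179)   [reduce mod 1179]
reciprocity: (245/1179) = +1·(1179/245) since 245 mod 4 = 1, 1179 mod 4 = 3; sign now -1
(1179/245) = (199/245)   [reduce mod 245]
reciprocity: (199/245) = +1·(245/199) since 199 mod 4 = 3, 245 mod 4 = 1; sign now -1
(245/199) = (46/199)   [reduce mod 199]
46 = 2^1·23; (2/199) = +1 since 199 mod 8 = 7, so (46/199) = (+1)^1·(23/199); sign now -1
reciprocity: (23/199) = -1·(199/23) since 23 mod 4 = 3, 199 mod 4 = 3; sign now +1
(199/23) = (15/23)   [reduce mod 23]
reciprocity: (15/23) = -1·(23/15) since 15 mod 4 = 3, 23 mod 4 = 3; sign now -1
(23/15) = (8/15)   [reduce mod 15]
8 = 2^3·1; (2/15) = +1 since 15 mod 8 = 7, so (8/15) = (+1)^3·(1/15); sign now -1
(1/15) = 1; final value = sign = -1

-1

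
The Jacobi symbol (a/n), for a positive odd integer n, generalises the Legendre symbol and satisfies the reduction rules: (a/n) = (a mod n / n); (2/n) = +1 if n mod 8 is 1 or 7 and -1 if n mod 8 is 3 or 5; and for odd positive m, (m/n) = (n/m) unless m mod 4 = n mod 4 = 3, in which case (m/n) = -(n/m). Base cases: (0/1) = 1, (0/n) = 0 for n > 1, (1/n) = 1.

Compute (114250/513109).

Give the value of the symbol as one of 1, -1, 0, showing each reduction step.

-1

114250 = 2^1·57125; (2/513109) = -1 since 513109 mod 8 = 5, so (114250/513109) = (-1)^1·(57125/513109); sign now -1
reciprocity: (57125/513109) = +1·(513109/57125) since 57125 mod 4 = 1, 513109 mod 4 = 1; sign now -1
(513109/57125) = (56109/57125)   [reduce mod 57125]
reciprocity: (56109/57125) = +1·(57125/56109) since 56109 mod 4 = 1, 57125 mod 4 = 1; sign now -1
(57125/56109) = (1016/56109)   [reduce mod 56109]
1016 = 2^3·127; (2/56109) = -1 since 56109 mod 8 = 5, so (1016/56109) = (-1)^3·(127/56109); sign now +1
reciprocity: (127/56109) = +1·(56109/127) since 127 mod 4 = 3, 56109 mod 4 = 1; sign now +1
(56109/127) = (102/127)   [reduce mod 127]
102 = 2^1·51; (2/127) = +1 since 127 mod 8 = 7, so (102/127) = (+1)^1·(51/127); sign now +1
reciprocity: (51/127) = -1·(127/51) since 51 mod 4 = 3, 127 mod 4 = 3; sign now -1
(127/51) = (25/51)   [reduce mod 51]
reciprocity: (25/51) = +1·(51/25) since 25 mod 4 = 1, 51 mod 4 = 3; sign now -1
(51/25) = (1/25)   [reduce mod 25]
(1/25) = 1; final value = sign = -1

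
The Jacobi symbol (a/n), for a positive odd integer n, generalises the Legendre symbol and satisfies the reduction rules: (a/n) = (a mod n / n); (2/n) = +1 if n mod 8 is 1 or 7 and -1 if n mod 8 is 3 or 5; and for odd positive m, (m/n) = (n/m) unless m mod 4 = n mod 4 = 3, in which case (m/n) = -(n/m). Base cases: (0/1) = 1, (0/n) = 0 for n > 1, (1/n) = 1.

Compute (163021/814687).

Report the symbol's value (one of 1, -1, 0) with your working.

reciprocity: (163021/814687) = +1·(814687/163021) since 163021 mod 4 = 1, 814687 mod 4 = 3; sign now +1
(814687/163021) = (162603/163021)   [reduce mod 163021]
reciprocity: (162603/163021) = +1·(163021/162603) since 162603 mod 4 = 3, 163021 mod 4 = 1; sign now +1
(163021/162603) = (418/162603)   [reduce mod 162603]
418 = 2^1·209; (2/162603) = -1 since 162603 mod 8 = 3, so (418/162603) = (-1)^1·(209/162603); sign now -1
reciprocity: (209/162603) = +1·(162603/209) since 209 mod 4 = 1, 162603 mod 4 = 3; sign now -1
(162603/209) = (1/209)   [reduce mod 209]
(1/209) = 1; final value = sign = -1

-1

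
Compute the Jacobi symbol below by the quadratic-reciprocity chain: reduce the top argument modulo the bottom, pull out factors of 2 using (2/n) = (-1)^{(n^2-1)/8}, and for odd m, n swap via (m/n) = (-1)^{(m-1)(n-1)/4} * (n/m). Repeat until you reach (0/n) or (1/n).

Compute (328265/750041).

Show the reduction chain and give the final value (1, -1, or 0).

reciprocity: (328265/750041) = +1·(750041/328265) since 328265 mod 4 = 1, 750041 mod 4 = 1; sign now +1
(750041/328265) = (93511/328265)   [reduce mod 328265]
reciprocity: (93511/328265) = +1·(328265/93511) since 93511 mod 4 = 3, 328265 mod 4 = 1; sign now +1
(328265/93511) = (47732/93511)   [reduce mod 93511]
47732 = 2^2·11933; (2/93511) = +1 since 93511 mod 8 = 7, so (47732/93511) = (+1)^2·(11933/93511); sign now +1
reciprocity: (11933/93511) = +1·(93511/11933) since 11933 mod 4 = 1, 93511 mod 4 = 3; sign now +1
(93511/11933) = (9980/11933)   [reduce mod 11933]
9980 = 2^2·2495; (2/11933) = -1 since 11933 mod 8 = 5, so (9980/11933) = (-1)^2·(2495/11933); sign now +1
reciprocity: (2495/11933) = +1·(11933/2495) since 2495 mod 4 = 3, 11933 mod 4 = 1; sign now +1
(11933/2495) = (1953/2495)   [reduce mod 2495]
reciprocity: (1953/2495) = +1·(2495/1953) since 1953 mod 4 = 1, 2495 mod 4 = 3; sign now +1
(2495/1953) = (542/1953)   [reduce mod 1953]
542 = 2^1·271; (2/1953) = +1 since 1953 mod 8 = 1, so (542/1953) = (+1)^1·(271/1953); sign now +1
reciprocity: (271/1953) = +1·(1953/271) since 271 mod 4 = 3, 1953 mod 4 = 1; sign now +1
(1953/271) = (56/271)   [reduce mod 271]
56 = 2^3·7; (2/271) = +1 since 271 mod 8 = 7, so (56/271) = (+1)^3·(7/271); sign now +1
reciprocity: (7/271) = -1·(271/7) since 7 mod 4 = 3, 271 mod 4 = 3; sign now -1
(271/7) = (5/7)   [reduce mod 7]
reciprocity: (5/7) = +1·(7/5) since 5 mod 4 = 1, 7 mod 4 = 3; sign now -1
(7/5) = (2/5)   [reduce mod 5]
2 = 2^1·1; (2/5) = -1 since 5 mod 8 = 5, so (2/5) = (-1)^1·(1/5); sign now +1
(1/5) = 1; final value = sign = +1

1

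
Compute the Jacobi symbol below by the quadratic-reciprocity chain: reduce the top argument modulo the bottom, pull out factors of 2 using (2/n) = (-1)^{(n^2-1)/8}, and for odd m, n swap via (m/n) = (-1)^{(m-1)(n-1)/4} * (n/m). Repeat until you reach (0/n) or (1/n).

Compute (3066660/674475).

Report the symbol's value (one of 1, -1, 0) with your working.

0

(3066660/674475): 3066660 mod 674475 = 368760, so (3066660/674475) = (368760/674475)
factor out 2^3: 368760 = 2^3·46095; with 674475 mod 8 = 3, (2/674475) = -1; sign now -1; continue with (46095/674475)
flip (46095/674475) -> (674475/46095): both odd, 46095 mod 4 = 3, 674475 mod 4 = 3, so the flip contributes -1; sign now +1
(674475/46095): 674475 mod 46095 = 29145, so (674475/46095) = (29145/46095)
flip (29145/46095) -> (46095/29145): both odd, 29145 mod 4 = 1, 46095 mod 4 = 3, so the flip contributes +1; sign now +1
(46095/29145): 46095 mod 29145 = 16950, so (46095/29145) = (16950/29145)
factor out 2^1: 16950 = 2^1·8475; with 29145 mod 8 = 1, (2/29145) = +1; sign now +1; continue with (8475/29145)
flip (8475/29145) -> (29145/8475): both odd, 8475 mod 4 = 3, 29145 mod 4 = 1, so the flip contributes +1; sign now +1
(29145/8475): 29145 mod 8475 = 3720, so (29145/8475) = (3720/8475)
factor out 2^3: 3720 = 2^3·465; with 8475 mod 8 = 3, (2/8475) = -1; sign now -1; continue with (465/8475)
flip (465/8475) -> (8475/465): both odd, 465 mod 4 = 1, 8475 mod 4 = 3, so the flip contributes +1; sign now -1
(8475/465): 8475 mod 465 = 105, so (8475/465) = (105/465)
flip (105/465) -> (465/105): both odd, 105 mod 4 = 1, 465 mod 4 = 1, so the flip contributes +1; sign now -1
(465/105): 465 mod 105 = 45, so (465/105) = (45/105)
flip (45/105) -> (105/45): both odd, 45 mod 4 = 1, 105 mod 4 = 1, so the flip contributes +1; sign now -1
(105/45): 105 mod 45 = 15, so (105/45) = (15/45)
flip (15/45) -> (45/15): both odd, 15 mod 4 = 3, 45 mod 4 = 1, so the flip contributes +1; sign now -1
(45/15): 45 mod 15 = 0, so (45/15) = (0/15)
reached (0/15); gcd(a, n) > 1, so (0/15) = 0 and the symbol is 0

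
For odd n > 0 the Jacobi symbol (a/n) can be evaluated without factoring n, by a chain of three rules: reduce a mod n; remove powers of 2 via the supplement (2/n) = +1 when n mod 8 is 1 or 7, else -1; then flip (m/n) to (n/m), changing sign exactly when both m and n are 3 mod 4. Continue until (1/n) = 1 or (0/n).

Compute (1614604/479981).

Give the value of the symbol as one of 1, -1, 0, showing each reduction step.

(1614604/479981) = (174661/479981)   [reduce mod 479981]
reciprocity: (174661/479981) = +1·(479981/174661) since 174661 mod 4 = 1, 479981 mod 4 = 1; sign now +1
(479981/174661) = (130659/174661)   [reduce mod 174661]
reciprocity: (130659/174661) = +1·(174661/130659) since 130659 mod 4 = 3, 174661 mod 4 = 1; sign now +1
(174661/130659) = (44002/130659)   [reduce mod 130659]
44002 = 2^1·22001; (2/130659) = -1 since 130659 mod 8 = 3, so (44002/130659) = (-1)^1·(22001/130659); sign now -1
reciprocity: (22001/130659) = +1·(130659/22001) since 22001 mod 4 = 1, 130659 mod 4 = 3; sign now -1
(130659/22001) = (20654/22001)   [reduce mod 22001]
20654 = 2^1·10327; (2/22001) = +1 since 22001 mod 8 = 1, so (20654/22001) = (+1)^1·(10327/22001); sign now -1
reciprocity: (10327/22001) = +1·(22001/10327) since 10327 mod 4 = 3, 22001 mod 4 = 1; sign now -1
(22001/10327) = (1347/10327)   [reduce mod 10327]
reciprocity: (1347/10327) = -1·(10327/1347) since 1347 mod 4 = 3, 10327 mod 4 = 3; sign now +1
(10327/1347) = (898/1347)   [reduce mod 1347]
898 = 2^1·449; (2/1347) = -1 since 1347 mod 8 = 3, so (898/1347) = (-1)^1·(449/1347); sign now -1
reciprocity: (449/1347) = +1·(1347/449) since 449 mod 4 = 1, 1347 mod 4 = 3; sign now -1
(1347/449) = (0/449)   [reduce mod 449]
(0/449) = 0   [gcd(a, n) > 1]; final value = 0

0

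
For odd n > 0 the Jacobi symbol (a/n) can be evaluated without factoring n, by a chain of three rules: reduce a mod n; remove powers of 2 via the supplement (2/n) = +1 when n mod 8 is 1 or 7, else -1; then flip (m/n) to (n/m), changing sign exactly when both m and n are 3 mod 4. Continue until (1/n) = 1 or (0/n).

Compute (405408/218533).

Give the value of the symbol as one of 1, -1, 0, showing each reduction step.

(405408/218533): 405408 mod 218533 = 186875, so (405408/218533) = (186875/218533)
flip (186875/218533) -> (218533/186875): both odd, 186875 mod 4 = 3, 218533 mod 4 = 1, so the flip contributes +1; sign now +1
(218533/186875): 218533 mod 186875 = 31658, so (218533/186875) = (31658/186875)
factor out 2^1: 31658 = 2^1·15829; with 186875 mod 8 = 3, (2/186875) = -1; sign now -1; continue with (15829/186875)
flip (15829/186875) -> (186875/15829): both odd, 15829 mod 4 = 1, 186875 mod 4 = 3, so the flip contributes +1; sign now -1
(186875/15829): 186875 mod 15829 = 12756, so (186875/15829) = (12756/15829)
factor out 2^2: 12756 = 2^2·3189; with 15829 mod 8 = 5, (2/15829) = -1; sign now -1; continue with (3189/15829)
flip (3189/15829) -> (15829/3189): both odd, 3189 mod 4 = 1, 15829 mod 4 = 1, so the flip contributes +1; sign now -1
(15829/3189): 15829 mod 3189 = 3073, so (15829/3189) = (3073/3189)
flip (3073/3189) -> (3189/3073): both odd, 3073 mod 4 = 1, 3189 mod 4 = 1, so the flip contributes +1; sign now -1
(3189/3073): 3189 mod 3073 = 116, so (3189/3073) = (116/3073)
factor out 2^2: 116 = 2^2·29; with 3073 mod 8 = 1, (2/3073) = +1; sign now -1; continue with (29/3073)
flip (29/3073) -> (3073/29): both odd, 29 mod 4 = 1, 3073 mod 4 = 1, so the flip contributes +1; sign now -1
(3073/29): 3073 mod 29 = 28, so (3073/29) = (28/29)
factor out 2^2: 28 = 2^2·7; with 29 mod 8 = 5, (2/29) = -1; sign now -1; continue with (7/29)
flip (7/29) -> (29/7): both odd, 7 mod 4 = 3, 29 mod 4 = 1, so the flip contributes +1; sign now -1
(29/7): 29 mod 7 = 1, so (29/7) = (1/7)
reached (1/7) = 1, so the symbol is -1

-1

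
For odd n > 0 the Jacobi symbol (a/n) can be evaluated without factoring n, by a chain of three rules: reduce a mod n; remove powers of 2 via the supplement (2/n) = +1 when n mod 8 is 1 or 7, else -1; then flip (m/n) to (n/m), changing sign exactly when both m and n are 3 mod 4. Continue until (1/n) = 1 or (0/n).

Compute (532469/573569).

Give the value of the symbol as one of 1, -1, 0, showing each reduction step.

-1

reciprocity: (532469/573569) = +1·(573569/532469) since 532469 mod 4 = 1, 573569 mod 4 = 1; sign now +1
(573569/532469) = (41100/532469)   [reduce mod 532469]
41100 = 2^2·10275; (2/532469) = -1 since 532469 mod 8 = 5, so (41100/532469) = (-1)^2·(10275/532469); sign now +1
reciprocity: (10275/532469) = +1·(532469/10275) since 10275 mod 4 = 3, 532469 mod 4 = 1; sign now +1
(532469/10275) = (8444/10275)   [reduce mod 10275]
8444 = 2^2·2111; (2/10275) = -1 since 10275 mod 8 = 3, so (8444/10275) = (-1)^2·(2111/10275); sign now +1
reciprocity: (2111/10275) = -1·(10275/2111) since 2111 mod 4 = 3, 10275 mod 4 = 3; sign now -1
(10275/2111) = (1831/2111)   [reduce mod 2111]
reciprocity: (1831/2111) = -1·(2111/1831) since 1831 mod 4 = 3, 2111 mod 4 = 3; sign now +1
(2111/1831) = (280/1831)   [reduce mod 1831]
280 = 2^3·35; (2/1831) = +1 since 1831 mod 8 = 7, so (280/1831) = (+1)^3·(35/1831); sign now +1
reciprocity: (35/1831) = -1·(1831/35) since 35 mod 4 = 3, 1831 mod 4 = 3; sign now -1
(1831/35) = (11/35)   [reduce mod 35]
reciprocity: (11/35) = -1·(35/11) since 11 mod 4 = 3, 35 mod 4 = 3; sign now +1
(35/11) = (2/11)   [reduce mod 11]
2 = 2^1·1; (2/11) = -1 since 11 mod 8 = 3, so (2/11) = (-1)^1·(1/11); sign now -1
(1/11) = 1; final value = sign = -1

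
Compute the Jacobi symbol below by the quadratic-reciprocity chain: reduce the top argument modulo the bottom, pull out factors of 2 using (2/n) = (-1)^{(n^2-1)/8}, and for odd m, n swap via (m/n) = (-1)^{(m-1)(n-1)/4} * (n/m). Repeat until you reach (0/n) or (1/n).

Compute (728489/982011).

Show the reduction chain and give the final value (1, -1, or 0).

reciprocity: (728489/982011) = +1·(982011/728489) since 728489 mod 4 = 1, 982011 mod 4 = 3; sign now +1
(982011/728489) = (253522/728489)   [reduce mod 728489]
253522 = 2^1·126761; (2/728489) = +1 since 728489 mod 8 = 1, so (253522/728489) = (+1)^1·(126761/728489); sign now +1
reciprocity: (126761/728489) = +1·(728489/126761) since 126761 mod 4 = 1, 728489 mod 4 = 1; sign now +1
(728489/126761) = (94684/126761)   [reduce mod 126761]
94684 = 2^2·23671; (2/126761) = +1 since 126761 mod 8 = 1, so (94684/126761) = (+1)^2·(23671/126761); sign now +1
reciprocity: (23671/126761) = +1·(126761/23671) since 23671 mod 4 = 3, 126761 mod 4 = 1; sign now +1
(126761/23671) = (8406/23671)   [reduce mod 23671]
8406 = 2^1·4203; (2/23671) = +1 since 23671 mod 8 = 7, so (8406/23671) = (+1)^1·(4203/23671); sign now +1
reciprocity: (4203/23671) = -1·(23671/4203) since 4203 mod 4 = 3, 23671 mod 4 = 3; sign now -1
(23671/4203) = (2656/4203)   [reduce mod 4203]
2656 = 2^5·83; (2/4203) = -1 since 4203 mod 8 = 3, so (2656/4203) = (-1)^5·(83/4203); sign now +1
reciprocity: (83/4203) = -1·(4203/83) since 83 mod 4 = 3, 4203 mod 4 = 3; sign now -1
(4203/83) = (53/83)   [reduce mod 83]
reciprocity: (53/83) = +1·(83/53) since 53 mod 4 = 1, 83 mod 4 = 3; sign now -1
(83/53) = (30/53)   [reduce mod 53]
30 = 2^1·15; (2/53) = -1 since 53 mod 8 = 5, so (30/53) = (-1)^1·(15/53); sign now +1
reciprocity: (15/53) = +1·(53/15) since 15 mod 4 = 3, 53 mod 4 = 1; sign now +1
(53/15) = (8/15)   [reduce mod 15]
8 = 2^3·1; (2/15) = +1 since 15 mod 8 = 7, so (8/15) = (+1)^3·(1/15); sign now +1
(1/15) = 1; final value = sign = +1

1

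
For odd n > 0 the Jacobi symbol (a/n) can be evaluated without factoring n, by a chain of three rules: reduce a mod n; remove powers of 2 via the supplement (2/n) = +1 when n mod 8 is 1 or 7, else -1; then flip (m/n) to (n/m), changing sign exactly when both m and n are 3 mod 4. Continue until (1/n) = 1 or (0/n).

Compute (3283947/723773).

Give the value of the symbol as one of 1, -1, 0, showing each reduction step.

(3283947/723773): 3283947 mod 723773 = 388855, so (3283947/723773) = (388855/723773)
flip (388855/723773) -> (723773/388855): both odd, 388855 mod 4 = 3, 723773 mod 4 = 1, so the flip contributes +1; sign now +1
(723773/388855): 723773 mod 388855 = 334918, so (723773/388855) = (334918/388855)
factor out 2^1: 334918 = 2^1·167459; with 388855 mod 8 = 7, (2/388855) = +1; sign now +1; continue with (167459/388855)
flip (167459/388855) -> (388855/167459): both odd, 167459 mod 4 = 3, 388855 mod 4 = 3, so the flip contributes -1; sign now -1
(388855/167459): 388855 mod 167459 = 53937, so (388855/167459) = (53937/167459)
flip (53937/167459) -> (167459/53937): both odd, 53937 mod 4 = 1, 167459 mod 4 = 3, so the flip contributes +1; sign now -1
(167459/53937): 167459 mod 53937 = 5648, so (167459/53937) = (5648/53937)
factor out 2^4: 5648 = 2^4·353; with 53937 mod 8 = 1, (2/53937) = +1; sign now -1; continue with (353/53937)
flip (353/53937) -> (53937/353): both odd, 353 mod 4 = 1, 53937 mod 4 = 1, so the flip contributes +1; sign now -1
(53937/353): 53937 mod 353 = 281, so (53937/353) = (281/353)
flip (281/353) -> (353/281): both odd, 281 mod 4 = 1, 353 mod 4 = 1, so the flip contributes +1; sign now -1
(353/281): 353 mod 281 = 72, so (353/281) = (72/281)
factor out 2^3: 72 = 2^3·9; with 281 mod 8 = 1, (2/281) = +1; sign now -1; continue with (9/281)
flip (9/281) -> (281/9): both odd, 9 mod 4 = 1, 281 mod 4 = 1, so the flip contributes +1; sign now -1
(281/9): 281 mod 9 = 2, so (281/9) = (2/9)
factor out 2^1: 2 = 2^1·1; with 9 mod 8 = 1, (2/9) = +1; sign now -1; continue with (1/9)
reached (1/9) = 1, so the symbol is -1

-1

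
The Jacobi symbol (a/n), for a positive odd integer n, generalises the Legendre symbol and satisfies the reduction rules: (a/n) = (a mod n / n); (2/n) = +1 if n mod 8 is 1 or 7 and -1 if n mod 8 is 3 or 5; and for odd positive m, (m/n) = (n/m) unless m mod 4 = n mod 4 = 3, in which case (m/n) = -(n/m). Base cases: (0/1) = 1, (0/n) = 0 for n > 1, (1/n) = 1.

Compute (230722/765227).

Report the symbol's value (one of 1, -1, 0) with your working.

factor out 2^1: 230722 = 2^1·115361; with 765227 mod 8 = 3, (2/765227) = -1; sign now -1; continue with (115361/765227)
flip (115361/765227) -> (765227/115361): both odd, 115361 mod 4 = 1, 765227 mod 4 = 3, so the flip contributes +1; sign now -1
(765227/115361): 765227 mod 115361 = 73061, so (765227/115361) = (73061/115361)
flip (73061/115361) -> (115361/73061): both odd, 73061 mod 4 = 1, 115361 mod 4 = 1, so the flip contributes +1; sign now -1
(115361/73061): 115361 mod 73061 = 42300, so (115361/73061) = (42300/73061)
factor out 2^2: 42300 = 2^2·10575; with 73061 mod 8 = 5, (2/73061) = -1; sign now -1; continue with (10575/73061)
flip (10575/73061) -> (73061/10575): both odd, 10575 mod 4 = 3, 73061 mod 4 = 1, so the flip contributes +1; sign now -1
(73061/10575): 73061 mod 10575 = 9611, so (73061/10575) = (9611/10575)
flip (9611/10575) -> (10575/9611): both odd, 9611 mod 4 = 3, 10575 mod 4 = 3, so the flip contributes -1; sign now +1
(10575/9611): 10575 mod 9611 = 964, so (10575/9611) = (964/9611)
factor out 2^2: 964 = 2^2·241; with 9611 mod 8 = 3, (2/9611) = -1; sign now +1; continue with (241/9611)
flip (241/9611) -> (9611/241): both odd, 241 mod 4 = 1, 9611 mod 4 = 3, so the flip contributes +1; sign now +1
(9611/241): 9611 mod 241 = 212, so (9611/241) = (212/241)
factor out 2^2: 212 = 2^2·53; with 241 mod 8 = 1, (2/241) = +1; sign now +1; continue with (53/241)
flip (53/241) -> (241/53): both odd, 53 mod 4 = 1, 241 mod 4 = 1, so the flip contributes +1; sign now +1
(241/53): 241 mod 53 = 29, so (241/53) = (29/53)
flip (29/53) -> (53/29): both odd, 29 mod 4 = 1, 53 mod 4 = 1, so the flip contributes +1; sign now +1
(53/29): 53 mod 29 = 24, so (53/29) = (24/29)
factor out 2^3: 24 = 2^3·3; with 29 mod 8 = 5, (2/29) = -1; sign now -1; continue with (3/29)
flip (3/29) -> (29/3): both odd, 3 mod 4 = 3, 29 mod 4 = 1, so the flip contributes +1; sign now -1
(29/3): 29 mod 3 = 2, so (29/3) = (2/3)
factor out 2^1: 2 = 2^1·1; with 3 mod 8 = 3, (2/3) = -1; sign now +1; continue with (1/3)
reached (1/3) = 1, so the symbol is +1

1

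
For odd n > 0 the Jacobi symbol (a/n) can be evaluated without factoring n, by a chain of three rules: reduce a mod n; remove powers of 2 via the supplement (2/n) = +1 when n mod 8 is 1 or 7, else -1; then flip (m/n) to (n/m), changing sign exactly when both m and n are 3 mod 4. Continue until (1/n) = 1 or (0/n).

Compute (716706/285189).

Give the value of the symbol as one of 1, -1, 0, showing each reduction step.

0

(716706/285189): 716706 mod 285189 = 146328, so (716706/285189) = (146328/285189)
factor out 2^3: 146328 = 2^3·18291; with 285189 mod 8 = 5, (2/285189) = -1; sign now -1; continue with (18291/285189)
flip (18291/285189) -> (285189/18291): both odd, 18291 mod 4 = 3, 285189 mod 4 = 1, so the flip contributes +1; sign now -1
(285189/18291): 285189 mod 18291 = 10824, so (285189/18291) = (10824/18291)
factor out 2^3: 10824 = 2^3·1353; with 18291 mod 8 = 3, (2/18291) = -1; sign now +1; continue with (1353/18291)
flip (1353/18291) -> (18291/1353): both odd, 1353 mod 4 = 1, 18291 mod 4 = 3, so the flip contributes +1; sign now +1
(18291/1353): 18291 mod 1353 = 702, so (18291/1353) = (702/1353)
factor out 2^1: 702 = 2^1·351; with 1353 mod 8 = 1, (2/1353) = +1; sign now +1; continue with (351/1353)
flip (351/1353) -> (1353/351): both odd, 351 mod 4 = 3, 1353 mod 4 = 1, so the flip contributes +1; sign now +1
(1353/351): 1353 mod 351 = 300, so (1353/351) = (300/351)
factor out 2^2: 300 = 2^2·75; with 351 mod 8 = 7, (2/351) = +1; sign now +1; continue with (75/351)
flip (75/351) -> (351/75): both odd, 75 mod 4 = 3, 351 mod 4 = 3, so the flip contributes -1; sign now -1
(351/75): 351 mod 75 = 51, so (351/75) = (51/75)
flip (51/75) -> (75/51): both odd, 51 mod 4 = 3, 75 mod 4 = 3, so the flip contributes -1; sign now +1
(75/51): 75 mod 51 = 24, so (75/51) = (24/51)
factor out 2^3: 24 = 2^3·3; with 51 mod 8 = 3, (2/51) = -1; sign now -1; continue with (3/51)
flip (3/51) -> (51/3): both odd, 3 mod 4 = 3, 51 mod 4 = 3, so the flip contributes -1; sign now +1
(51/3): 51 mod 3 = 0, so (51/3) = (0/3)
reached (0/3); gcd(a, n) > 1, so (0/3) = 0 and the symbol is 0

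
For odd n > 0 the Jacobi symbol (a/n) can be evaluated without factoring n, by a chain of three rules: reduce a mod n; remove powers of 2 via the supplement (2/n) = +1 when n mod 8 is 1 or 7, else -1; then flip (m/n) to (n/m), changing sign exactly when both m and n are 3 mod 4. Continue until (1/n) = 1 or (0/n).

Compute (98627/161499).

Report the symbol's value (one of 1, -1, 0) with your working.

flip (98627/161499) -> (161499/98627): both odd, 98627 mod 4 = 3, 161499 mod 4 = 3, so the flip contributes -1; sign now -1
(161499/98627): 161499 mod 98627 = 62872, so (161499/98627) = (62872/98627)
factor out 2^3: 62872 = 2^3·7859; with 98627 mod 8 = 3, (2/98627) = -1; sign now +1; continue with (7859/98627)
flip (7859/98627) -> (98627/7859): both odd, 7859 mod 4 = 3, 98627 mod 4 = 3, so the flip contributes -1; sign now -1
(98627/7859): 98627 mod 7859 = 4319, so (98627/7859) = (4319/7859)
flip (4319/7859) -> (7859/4319): both odd, 4319 mod 4 = 3, 7859 mod 4 = 3, so the flip contributes -1; sign now +1
(7859/4319): 7859 mod 4319 = 3540, so (7859/4319) = (3540/4319)
factor out 2^2: 3540 = 2^2·885; with 4319 mod 8 = 7, (2/4319) = +1; sign now +1; continue with (885/4319)
flip (885/4319) -> (4319/885): both odd, 885 mod 4 = 1, 4319 mod 4 = 3, so the flip contributes +1; sign now +1
(4319/885): 4319 mod 885 = 779, so (4319/885) = (779/885)
flip (779/885) -> (885/779): both odd, 779 mod 4 = 3, 885 mod 4 = 1, so the flip contributes +1; sign now +1
(885/779): 885 mod 779 = 106, so (885/779) = (106/779)
factor out 2^1: 106 = 2^1·53; with 779 mod 8 = 3, (2/779) = -1; sign now -1; continue with (53/779)
flip (53/779) -> (779/53): both odd, 53 mod 4 = 1, 779 mod 4 = 3, so the flip contributes +1; sign now -1
(779/53): 779 mod 53 = 37, so (779/53) = (37/53)
flip (37/53) -> (53/37): both odd, 37 mod 4 = 1, 53 mod 4 = 1, so the flip contributes +1; sign now -1
(53/37): 53 mod 37 = 16, so (53/37) = (16/37)
factor out 2^4: 16 = 2^4·1; with 37 mod 8 = 5, (2/37) = -1; sign now -1; continue with (1/37)
reached (1/37) = 1, so the symbol is -1

-1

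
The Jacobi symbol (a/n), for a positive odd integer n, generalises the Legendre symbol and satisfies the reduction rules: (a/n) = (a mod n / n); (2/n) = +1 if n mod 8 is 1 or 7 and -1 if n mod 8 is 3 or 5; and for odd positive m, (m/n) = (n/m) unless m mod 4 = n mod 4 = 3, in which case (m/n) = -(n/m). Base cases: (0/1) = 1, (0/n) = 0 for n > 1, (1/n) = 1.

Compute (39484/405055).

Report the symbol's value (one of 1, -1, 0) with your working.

factor out 2^2: 39484 = 2^2·9871; with 405055 mod 8 = 7, (2/405055) = +1; sign now +1; continue with (9871/405055)
flip (9871/405055) -> (405055/9871): both odd, 9871 mod 4 = 3, 405055 mod 4 = 3, so the flip contributes -1; sign now -1
(405055/9871): 405055 mod 9871 = 344, so (405055/9871) = (344/9871)
factor out 2^3: 344 = 2^3·43; with 9871 mod 8 = 7, (2/9871) = +1; sign now -1; continue with (43/9871)
flip (43/9871) -> (9871/43): both odd, 43 mod 4 = 3, 9871 mod 4 = 3, so the flip contributes -1; sign now +1
(9871/43): 9871 mod 43 = 24, so (9871/43) = (24/43)
factor out 2^3: 24 = 2^3·3; with 43 mod 8 = 3, (2/43) = -1; sign now -1; continue with (3/43)
flip (3/43) -> (43/3): both odd, 3 mod 4 = 3, 43 mod 4 = 3, so the flip contributes -1; sign now +1
(43/3): 43 mod 3 = 1, so (43/3) = (1/3)
reached (1/3) = 1, so the symbol is +1

1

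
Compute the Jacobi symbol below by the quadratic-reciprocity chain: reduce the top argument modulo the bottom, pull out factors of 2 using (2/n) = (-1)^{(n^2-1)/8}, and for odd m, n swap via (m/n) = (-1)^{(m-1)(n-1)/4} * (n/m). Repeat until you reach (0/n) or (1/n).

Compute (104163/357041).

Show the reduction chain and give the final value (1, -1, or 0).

flip (104163/357041) -> (357041/104163): both odd, 104163 mod 4 = 3, 357041 mod 4 = 1, so the flip contributes +1; sign now +1
(357041/104163): 357041 mod 104163 = 44552, so (357041/104163) = (44552/104163)
factor out 2^3: 44552 = 2^3·5569; with 104163 mod 8 = 3, (2/104163) = -1; sign now -1; continue with (5569/104163)
flip (5569/104163) -> (104163/5569): both odd, 5569 mod 4 = 1, 104163 mod 4 = 3, so the flip contributes +1; sign now -1
(104163/5569): 104163 mod 5569 = 3921, so (104163/5569) = (3921/5569)
flip (3921/5569) -> (5569/3921): both odd, 3921 mod 4 = 1, 5569 mod 4 = 1, so the flip contributes +1; sign now -1
(5569/3921): 5569 mod 3921 = 1648, so (5569/3921) = (1648/3921)
factor out 2^4: 1648 = 2^4·103; with 3921 mod 8 = 1, (2/3921) = +1; sign now -1; continue with (103/3921)
flip (103/3921) -> (3921/103): both odd, 103 mod 4 = 3, 3921 mod 4 = 1, so the flip contributes +1; sign now -1
(3921/103): 3921 mod 103 = 7, so (3921/103) = (7/103)
flip (7/103) -> (103/7): both odd, 7 mod 4 = 3, 103 mod 4 = 3, so the flip contributes -1; sign now +1
(103/7): 103 mod 7 = 5, so (103/7) = (5/7)
flip (5/7) -> (7/5): both odd, 5 mod 4 = 1, 7 mod 4 = 3, so the flip contributes +1; sign now +1
(7/5): 7 mod 5 = 2, so (7/5) = (2/5)
factor out 2^1: 2 = 2^1·1; with 5 mod 8 = 5, (2/5) = -1; sign now -1; continue with (1/5)
reached (1/5) = 1, so the symbol is -1

-1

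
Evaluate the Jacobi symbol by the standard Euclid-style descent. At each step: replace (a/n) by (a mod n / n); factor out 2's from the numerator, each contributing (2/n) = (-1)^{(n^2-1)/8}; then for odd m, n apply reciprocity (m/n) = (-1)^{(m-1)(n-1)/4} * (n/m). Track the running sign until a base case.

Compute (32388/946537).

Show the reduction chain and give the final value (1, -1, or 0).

32388 = 2^2·8097; (2/946537) = +1 since 946537 mod 8 = 1, so (32388/946537) = (+1)^2·(8097/946537); sign now +1
reciprocity: (8097/946537) = +1·(946537/8097) since 8097 mod 4 = 1, 946537 mod 4 = 1; sign now +1
(946537/8097) = (7285/8097)   [reduce mod 8097]
reciprocity: (7285/8097) = +1·(8097/7285) since 7285 mod 4 = 1, 8097 mod 4 = 1; sign now +1
(8097/7285) = (812/7285)   [reduce mod 7285]
812 = 2^2·203; (2/7285) = -1 since 7285 mod 8 = 5, so (812/7285) = (-1)^2·(203/7285); sign now +1
reciprocity: (203/7285) = +1·(7285/203) since 203 mod 4 = 3, 7285 mod 4 = 1; sign now +1
(7285/203) = (180/203)   [reduce mod 203]
180 = 2^2·45; (2/203) = -1 since 203 mod 8 = 3, so (180/203) = (-1)^2·(45/203); sign now +1
reciprocity: (45/203) = +1·(203/45) since 45 mod 4 = 1, 203 mod 4 = 3; sign now +1
(203/45) = (23/45)   [reduce mod 45]
reciprocity: (23/45) = +1·(45/23) since 23 mod 4 = 3, 45 mod 4 = 1; sign now +1
(45/23) = (22/23)   [reduce mod 23]
22 = 2^1·11; (2/23) = +1 since 23 mod 8 = 7, so (22/23) = (+1)^1·(11/23); sign now +1
reciprocity: (11/23) = -1·(23/11) since 11 mod 4 = 3, 23 mod 4 = 3; sign now -1
(23/11) = (1/11)   [reduce mod 11]
(1/11) = 1; final value = sign = -1

-1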